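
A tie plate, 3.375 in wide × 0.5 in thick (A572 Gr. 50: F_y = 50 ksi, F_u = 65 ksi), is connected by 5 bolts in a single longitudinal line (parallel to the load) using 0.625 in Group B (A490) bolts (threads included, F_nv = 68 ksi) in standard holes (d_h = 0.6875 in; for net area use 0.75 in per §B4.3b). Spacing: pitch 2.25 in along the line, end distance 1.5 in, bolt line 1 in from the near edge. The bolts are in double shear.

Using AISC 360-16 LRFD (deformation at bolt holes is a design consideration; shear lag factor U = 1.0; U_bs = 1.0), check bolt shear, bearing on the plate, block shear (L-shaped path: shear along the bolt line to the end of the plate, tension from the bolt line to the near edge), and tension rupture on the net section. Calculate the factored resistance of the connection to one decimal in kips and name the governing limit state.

64.0 kips (net-section rupture governs)

Bolt shear: A_b = π(0.625)²/4 = 0.3068 in². φR_n = 0.75 × 68 × 0.3068 × 5 × 2 = 156.5 kips.
Bearing (0.5 in plate, F_u = 65 ksi): end bolts L_c = 1.5 − 0.6875/2 = 1.15625, R_n = min(1.2×1.15625×0.5×65, 2.4×0.625×0.5×65) = 45.094 kips/bolt; interior L_c = 2.25 − 0.6875 = 1.5625, R_n = 48.75 kips/bolt. φR_n = 0.75 × (1×45.094 + 4×48.75) = 180.1 kips.
Block shear: shear path 1×[1.5+4×2.25] = 1×10.5 in, A_gv = 5.25, A_nv = 1×(10.5 − 4.5×0.75)×0.5 = 3.5625 in²; tension to near edge: (1 − 0.5×0.75)×0.5 = 0.3125 in². R_n = min(0.6×65×3.5625, 0.6×50×5.25) + 1.0×65×0.3125 = min(138.94, 157.5) + 20.313 = 159.25 kips. φR_n = 0.75 × 159.25 = 119.4 kips.
Tension rupture (net): A_n = (3.375 − 1×0.75)×0.5 = 1.3125 in² (U = 1.0, A_e = A_n). φR_n = 0.75 × 65 × 1.3125 = 64.0 kips.
Governing: min(156.5, 180.1, 119.4, 64.0) = 64.0 kips → net-section rupture.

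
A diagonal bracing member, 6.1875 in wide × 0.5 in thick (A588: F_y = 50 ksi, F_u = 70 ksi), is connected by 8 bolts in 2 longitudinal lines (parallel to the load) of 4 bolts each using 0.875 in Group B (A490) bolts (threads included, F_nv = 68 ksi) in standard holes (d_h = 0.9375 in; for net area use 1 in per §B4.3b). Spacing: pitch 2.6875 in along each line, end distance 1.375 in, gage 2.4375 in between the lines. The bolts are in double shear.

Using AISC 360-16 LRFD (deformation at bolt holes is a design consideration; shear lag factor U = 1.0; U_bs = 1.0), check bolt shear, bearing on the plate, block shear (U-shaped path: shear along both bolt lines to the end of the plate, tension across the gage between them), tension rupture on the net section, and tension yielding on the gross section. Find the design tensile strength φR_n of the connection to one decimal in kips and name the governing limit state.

109.9 kips (net-section rupture governs)

Bolt shear: A_b = π(0.875)²/4 = 0.60132 in². φR_n = 0.75 × 68 × 0.60132 × 8 × 2 = 490.7 kips.
Bearing (0.5 in plate, F_u = 70 ksi): end bolts L_c = 1.375 − 0.9375/2 = 0.90625, R_n = min(1.2×0.90625×0.5×70, 2.4×0.875×0.5×70) = 38.063 kips/bolt; interior L_c = 2.6875 − 0.9375 = 1.75, R_n = 73.5 kips/bolt. φR_n = 0.75 × (2×38.063 + 6×73.5) = 387.8 kips.
Block shear: shear path 2×[1.375+3×2.6875] = 2×9.4375 in, A_gv = 9.4375, A_nv = 2×(9.4375 − 3.5×1)×0.5 = 5.9375 in²; tension across gage: (2.4375 − 1×1)×0.5 = 0.71875 in². R_n = min(0.6×70×5.9375, 0.6×50×9.4375) + 1.0×70×0.71875 = min(249.38, 283.13) + 50.313 = 299.69 kips. φR_n = 0.75 × 299.69 = 224.8 kips.
Tension rupture (net): A_n = (6.1875 − 2×1)×0.5 = 2.0938 in² (U = 1.0, A_e = A_n). φR_n = 0.75 × 70 × 2.0938 = 109.9 kips.
Tension yield (gross): A_g = 6.1875×0.5 = 3.0938 in². φR_n = 0.90 × 50 × 3.0938 = 139.2 kips.
Governing: min(490.7, 387.8, 224.8, 109.9, 139.2) = 109.9 kips → net-section rupture.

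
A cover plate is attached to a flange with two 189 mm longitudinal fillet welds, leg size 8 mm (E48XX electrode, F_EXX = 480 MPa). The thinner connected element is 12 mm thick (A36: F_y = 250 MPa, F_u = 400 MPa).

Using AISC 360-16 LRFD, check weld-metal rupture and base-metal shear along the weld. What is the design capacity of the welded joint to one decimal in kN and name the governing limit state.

Weld metal: throat = 0.707×8 = 5.656 mm, L = 2×189 = 378 mm. φR_n = 0.75 × 0.6 × 480 × 5.656 × 378 = 461.8 kN.
Base metal shear (12 mm plate): yield φR_n = 1.0×0.6×250×12×378 = 680.4 kN; rupture φR_n = 0.75×0.6×400×12×378 = 816.5 kN; take 680.4 kN (yield).
Governing: min(461.8, 680.4) = 461.8 kN → weld metal.

461.8 kN (weld metal governs)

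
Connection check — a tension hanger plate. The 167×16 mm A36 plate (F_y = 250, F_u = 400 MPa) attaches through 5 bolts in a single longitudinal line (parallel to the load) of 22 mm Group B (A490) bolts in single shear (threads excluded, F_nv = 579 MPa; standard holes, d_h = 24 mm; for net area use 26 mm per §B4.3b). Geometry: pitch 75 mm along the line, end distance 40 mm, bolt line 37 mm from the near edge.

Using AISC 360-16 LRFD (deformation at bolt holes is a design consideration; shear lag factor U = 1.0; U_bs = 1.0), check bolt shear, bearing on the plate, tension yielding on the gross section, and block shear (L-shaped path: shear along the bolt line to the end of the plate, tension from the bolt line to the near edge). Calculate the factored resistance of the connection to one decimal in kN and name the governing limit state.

Bolt shear: A_b = π(22)²/4 = 380.13 mm². φR_n = 0.75 × 579 × 380.13 × 5 × 1 = 825.4 kN.
Bearing (16 mm plate, F_u = 400 MPa): end bolts L_c = 40 − 24/2 = 28, R_n = min(1.2×28×16×400, 2.4×22×16×400) = 215.04 kN/bolt; interior L_c = 75 − 24 = 51, R_n = 337.92 kN/bolt. φR_n = 0.75 × (1×215.04 + 4×337.92) = 1175.0 kN.
Tension yield (gross): A_g = 167×16 = 2672 mm². φR_n = 0.90 × 250 × 2672 = 601.2 kN.
Block shear: shear path 1×[40+4×75] = 1×340 mm, A_gv = 5440, A_nv = 1×(340 − 4.5×26)×16 = 3568 mm²; tension to near edge: (37 − 0.5×26)×16 = 384 mm². R_n = min(0.6×400×3568, 0.6×250×5440) + 1.0×400×384 = min(856.32, 816) + 153.6 = 969.6 kN. φR_n = 0.75 × 969.6 = 727.2 kN.
Governing: min(825.4, 1175.0, 601.2, 727.2) = 601.2 kN → gross-section yield.

601.2 kN (gross-section yield governs)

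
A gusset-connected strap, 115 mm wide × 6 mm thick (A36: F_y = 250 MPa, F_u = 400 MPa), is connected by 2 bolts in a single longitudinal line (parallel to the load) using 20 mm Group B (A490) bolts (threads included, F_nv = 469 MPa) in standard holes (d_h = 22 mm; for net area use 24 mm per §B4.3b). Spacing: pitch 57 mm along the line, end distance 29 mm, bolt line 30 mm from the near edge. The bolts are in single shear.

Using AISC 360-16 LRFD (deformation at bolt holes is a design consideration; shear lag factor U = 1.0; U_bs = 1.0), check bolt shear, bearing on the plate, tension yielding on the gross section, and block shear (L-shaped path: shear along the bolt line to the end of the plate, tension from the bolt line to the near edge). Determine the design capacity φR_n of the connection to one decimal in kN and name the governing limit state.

86.4 kN (block shear governs)

Bolt shear: A_b = π(20)²/4 = 314.16 mm². φR_n = 0.75 × 469 × 314.16 × 2 × 1 = 221.0 kN.
Bearing (6 mm plate, F_u = 400 MPa): end bolts L_c = 29 − 22/2 = 18, R_n = min(1.2×18×6×400, 2.4×20×6×400) = 51.84 kN/bolt; interior L_c = 57 − 22 = 35, R_n = 100.8 kN/bolt. φR_n = 0.75 × (1×51.84 + 1×100.8) = 114.5 kN.
Tension yield (gross): A_g = 115×6 = 690 mm². φR_n = 0.90 × 250 × 690 = 155.3 kN.
Block shear: shear path 1×[29+1×57] = 1×86 mm, A_gv = 516, A_nv = 1×(86 − 1.5×24)×6 = 300 mm²; tension to near edge: (30 − 0.5×24)×6 = 108 mm². R_n = min(0.6×400×300, 0.6×250×516) + 1.0×400×108 = min(72, 77.4) + 43.2 = 115.2 kN. φR_n = 0.75 × 115.2 = 86.4 kN.
Governing: min(221.0, 114.5, 155.3, 86.4) = 86.4 kN → block shear.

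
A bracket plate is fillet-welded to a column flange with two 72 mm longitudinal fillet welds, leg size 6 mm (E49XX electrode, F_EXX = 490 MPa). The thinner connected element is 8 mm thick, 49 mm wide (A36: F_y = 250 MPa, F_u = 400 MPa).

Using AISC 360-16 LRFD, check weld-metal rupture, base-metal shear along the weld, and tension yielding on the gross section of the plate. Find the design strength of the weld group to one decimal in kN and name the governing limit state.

Weld metal: throat = 0.707×6 = 4.242 mm, L = 2×72 = 144 mm. φR_n = 0.75 × 0.6 × 490 × 4.242 × 144 = 134.7 kN.
Base metal shear (8 mm plate): yield φR_n = 1.0×0.6×250×8×144 = 172.8 kN; rupture φR_n = 0.75×0.6×400×8×144 = 207.4 kN; take 172.8 kN (yield).
Tension yield (gross): A_g = 49×8 = 392 mm². φR_n = 0.90 × 250 × 392 = 88.2 kN.
Governing: min(134.7, 172.8, 88.2) = 88.2 kN → gross-section yield.

88.2 kN (gross-section yield governs)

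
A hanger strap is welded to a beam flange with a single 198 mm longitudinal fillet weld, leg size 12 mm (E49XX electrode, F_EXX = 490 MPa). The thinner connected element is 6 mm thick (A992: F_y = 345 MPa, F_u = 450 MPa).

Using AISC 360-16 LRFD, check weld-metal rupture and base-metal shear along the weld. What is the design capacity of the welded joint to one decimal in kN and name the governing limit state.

240.6 kN (base-metal shear governs)

Weld metal: throat = 0.707×12 = 8.484 mm, L = 198 mm. φR_n = 0.75 × 0.6 × 490 × 8.484 × 198 = 370.4 kN.
Base metal shear (6 mm plate): yield φR_n = 1.0×0.6×345×6×198 = 245.9 kN; rupture φR_n = 0.75×0.6×450×6×198 = 240.6 kN; take 240.6 kN (rupture).
Governing: min(370.4, 240.6) = 240.6 kN → base-metal shear.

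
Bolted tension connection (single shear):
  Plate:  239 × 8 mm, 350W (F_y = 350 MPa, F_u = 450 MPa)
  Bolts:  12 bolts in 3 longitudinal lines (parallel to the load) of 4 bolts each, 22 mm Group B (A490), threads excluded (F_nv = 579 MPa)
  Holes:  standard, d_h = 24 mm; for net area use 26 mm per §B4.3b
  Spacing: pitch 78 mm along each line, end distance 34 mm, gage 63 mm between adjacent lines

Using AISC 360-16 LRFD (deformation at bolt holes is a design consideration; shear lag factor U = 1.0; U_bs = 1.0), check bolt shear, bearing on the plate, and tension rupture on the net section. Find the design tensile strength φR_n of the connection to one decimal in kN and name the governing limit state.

Bolt shear: A_b = π(22)²/4 = 380.13 mm². φR_n = 0.75 × 579 × 380.13 × 12 × 1 = 1980.9 kN.
Bearing (8 mm plate, F_u = 450 MPa): end bolts L_c = 34 − 24/2 = 22, R_n = min(1.2×22×8×450, 2.4×22×8×450) = 95.04 kN/bolt; interior L_c = 78 − 24 = 54, R_n = 190.08 kN/bolt. φR_n = 0.75 × (3×95.04 + 9×190.08) = 1496.9 kN.
Tension rupture (net): A_n = (239 − 3×26)×8 = 1288 mm² (U = 1.0, A_e = A_n). φR_n = 0.75 × 450 × 1288 = 434.7 kN.
Governing: min(1980.9, 1496.9, 434.7) = 434.7 kN → net-section rupture.

434.7 kN (net-section rupture governs)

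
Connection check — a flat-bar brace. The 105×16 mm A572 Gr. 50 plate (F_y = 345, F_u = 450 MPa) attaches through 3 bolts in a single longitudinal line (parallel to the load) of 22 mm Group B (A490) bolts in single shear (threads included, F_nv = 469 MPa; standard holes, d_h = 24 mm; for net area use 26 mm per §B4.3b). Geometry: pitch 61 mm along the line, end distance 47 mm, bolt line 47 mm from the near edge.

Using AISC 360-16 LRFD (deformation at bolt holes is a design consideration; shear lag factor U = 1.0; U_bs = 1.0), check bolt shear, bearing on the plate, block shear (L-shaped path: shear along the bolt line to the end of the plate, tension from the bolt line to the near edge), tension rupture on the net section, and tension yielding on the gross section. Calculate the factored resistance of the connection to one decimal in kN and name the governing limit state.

401.1 kN (bolt shear governs)

Bolt shear: A_b = π(22)²/4 = 380.13 mm². φR_n = 0.75 × 469 × 380.13 × 3 × 1 = 401.1 kN.
Bearing (16 mm plate, F_u = 450 MPa): end bolts L_c = 47 − 24/2 = 35, R_n = min(1.2×35×16×450, 2.4×22×16×450) = 302.4 kN/bolt; interior L_c = 61 − 24 = 37, R_n = 319.68 kN/bolt. φR_n = 0.75 × (1×302.4 + 2×319.68) = 706.3 kN.
Block shear: shear path 1×[47+2×61] = 1×169 mm, A_gv = 2704, A_nv = 1×(169 − 2.5×26)×16 = 1664 mm²; tension to near edge: (47 − 0.5×26)×16 = 544 mm². R_n = min(0.6×450×1664, 0.6×345×2704) + 1.0×450×544 = min(449.28, 559.73) + 244.8 = 694.08 kN. φR_n = 0.75 × 694.08 = 520.6 kN.
Tension rupture (net): A_n = (105 − 1×26)×16 = 1264 mm² (U = 1.0, A_e = A_n). φR_n = 0.75 × 450 × 1264 = 426.6 kN.
Tension yield (gross): A_g = 105×16 = 1680 mm². φR_n = 0.90 × 345 × 1680 = 521.6 kN.
Governing: min(401.1, 706.3, 520.6, 426.6, 521.6) = 401.1 kN → bolt shear.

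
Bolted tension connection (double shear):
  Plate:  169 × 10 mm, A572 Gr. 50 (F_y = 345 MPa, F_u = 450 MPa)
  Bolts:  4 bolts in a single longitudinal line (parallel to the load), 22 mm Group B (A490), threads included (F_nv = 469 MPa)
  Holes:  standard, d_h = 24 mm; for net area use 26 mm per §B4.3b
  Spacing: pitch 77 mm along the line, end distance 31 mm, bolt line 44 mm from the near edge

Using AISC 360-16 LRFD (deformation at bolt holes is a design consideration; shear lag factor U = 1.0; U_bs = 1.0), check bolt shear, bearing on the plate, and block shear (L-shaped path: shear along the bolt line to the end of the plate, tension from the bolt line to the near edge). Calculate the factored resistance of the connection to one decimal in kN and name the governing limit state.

Bolt shear: A_b = π(22)²/4 = 380.13 mm². φR_n = 0.75 × 469 × 380.13 × 4 × 2 = 1069.7 kN.
Bearing (10 mm plate, F_u = 450 MPa): end bolts L_c = 31 − 24/2 = 19, R_n = min(1.2×19×10×450, 2.4×22×10×450) = 102.6 kN/bolt; interior L_c = 77 − 24 = 53, R_n = 237.6 kN/bolt. φR_n = 0.75 × (1×102.6 + 3×237.6) = 611.6 kN.
Block shear: shear path 1×[31+3×77] = 1×262 mm, A_gv = 2620, A_nv = 1×(262 − 3.5×26)×10 = 1710 mm²; tension to near edge: (44 − 0.5×26)×10 = 310 mm². R_n = min(0.6×450×1710, 0.6×345×2620) + 1.0×450×310 = min(461.7, 542.34) + 139.5 = 601.2 kN. φR_n = 0.75 × 601.2 = 450.9 kN.
Governing: min(1069.7, 611.6, 450.9) = 450.9 kN → block shear.

450.9 kN (block shear governs)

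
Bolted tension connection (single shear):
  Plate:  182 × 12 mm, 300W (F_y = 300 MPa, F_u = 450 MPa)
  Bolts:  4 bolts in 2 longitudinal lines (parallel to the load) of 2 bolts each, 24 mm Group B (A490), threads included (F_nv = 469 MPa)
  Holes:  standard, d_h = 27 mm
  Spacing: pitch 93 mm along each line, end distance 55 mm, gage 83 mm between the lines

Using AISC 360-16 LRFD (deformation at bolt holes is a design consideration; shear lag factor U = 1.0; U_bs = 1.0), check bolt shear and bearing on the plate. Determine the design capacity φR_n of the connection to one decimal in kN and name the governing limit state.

636.5 kN (bolt shear governs)

Bolt shear: A_b = π(24)²/4 = 452.39 mm². φR_n = 0.75 × 469 × 452.39 × 4 × 1 = 636.5 kN.
Bearing (12 mm plate, F_u = 450 MPa): end bolts L_c = 55 − 27/2 = 41.5, R_n = min(1.2×41.5×12×450, 2.4×24×12×450) = 268.92 kN/bolt; interior L_c = 93 − 27 = 66, R_n = 311.04 kN/bolt. φR_n = 0.75 × (2×268.92 + 2×311.04) = 869.9 kN.
Governing: min(636.5, 869.9) = 636.5 kN → bolt shear.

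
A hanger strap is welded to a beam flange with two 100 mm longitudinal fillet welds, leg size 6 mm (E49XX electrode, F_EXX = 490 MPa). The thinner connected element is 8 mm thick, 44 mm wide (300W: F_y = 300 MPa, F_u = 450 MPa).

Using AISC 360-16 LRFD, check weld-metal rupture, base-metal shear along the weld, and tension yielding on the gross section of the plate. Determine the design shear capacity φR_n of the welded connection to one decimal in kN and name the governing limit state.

95.0 kN (gross-section yield governs)

Weld metal: throat = 0.707×6 = 4.242 mm, L = 2×100 = 200 mm. φR_n = 0.75 × 0.6 × 490 × 4.242 × 200 = 187.1 kN.
Base metal shear (8 mm plate): yield φR_n = 1.0×0.6×300×8×200 = 288.0 kN; rupture φR_n = 0.75×0.6×450×8×200 = 324.0 kN; take 288.0 kN (yield).
Tension yield (gross): A_g = 44×8 = 352 mm². φR_n = 0.90 × 300 × 352 = 95.0 kN.
Governing: min(187.1, 288.0, 95.0) = 95.0 kN → gross-section yield.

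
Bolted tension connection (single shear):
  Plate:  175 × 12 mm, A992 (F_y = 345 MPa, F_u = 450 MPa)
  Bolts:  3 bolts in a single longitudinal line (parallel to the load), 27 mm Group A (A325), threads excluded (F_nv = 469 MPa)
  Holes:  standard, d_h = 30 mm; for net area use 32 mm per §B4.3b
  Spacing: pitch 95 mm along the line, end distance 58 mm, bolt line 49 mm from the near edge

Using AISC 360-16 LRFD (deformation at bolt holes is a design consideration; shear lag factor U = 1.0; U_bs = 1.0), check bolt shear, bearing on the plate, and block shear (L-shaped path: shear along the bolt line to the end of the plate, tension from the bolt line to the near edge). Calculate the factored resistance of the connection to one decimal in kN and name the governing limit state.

Bolt shear: A_b = π(27)²/4 = 572.56 mm². φR_n = 0.75 × 469 × 572.56 × 3 × 1 = 604.2 kN.
Bearing (12 mm plate, F_u = 450 MPa): end bolts L_c = 58 − 30/2 = 43, R_n = min(1.2×43×12×450, 2.4×27×12×450) = 278.64 kN/bolt; interior L_c = 95 − 30 = 65, R_n = 349.92 kN/bolt. φR_n = 0.75 × (1×278.64 + 2×349.92) = 733.9 kN.
Block shear: shear path 1×[58+2×95] = 1×248 mm, A_gv = 2976, A_nv = 1×(248 − 2.5×32)×12 = 2016 mm²; tension to near edge: (49 − 0.5×32)×12 = 396 mm². R_n = min(0.6×450×2016, 0.6×345×2976) + 1.0×450×396 = min(544.32, 616.03) + 178.2 = 722.52 kN. φR_n = 0.75 × 722.52 = 541.9 kN.
Governing: min(604.2, 733.9, 541.9) = 541.9 kN → block shear.

541.9 kN (block shear governs)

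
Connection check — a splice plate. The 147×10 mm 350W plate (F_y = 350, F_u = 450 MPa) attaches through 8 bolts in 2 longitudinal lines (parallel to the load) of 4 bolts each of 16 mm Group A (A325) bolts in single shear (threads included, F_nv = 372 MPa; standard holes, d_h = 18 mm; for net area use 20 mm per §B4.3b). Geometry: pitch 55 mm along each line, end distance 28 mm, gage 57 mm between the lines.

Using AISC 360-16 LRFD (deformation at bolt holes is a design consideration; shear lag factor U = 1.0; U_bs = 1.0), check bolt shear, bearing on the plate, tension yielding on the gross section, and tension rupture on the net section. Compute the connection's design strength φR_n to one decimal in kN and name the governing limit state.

361.1 kN (net-section rupture governs)

Bolt shear: A_b = π(16)²/4 = 201.06 mm². φR_n = 0.75 × 372 × 201.06 × 8 × 1 = 448.8 kN.
Bearing (10 mm plate, F_u = 450 MPa): end bolts L_c = 28 − 18/2 = 19, R_n = min(1.2×19×10×450, 2.4×16×10×450) = 102.6 kN/bolt; interior L_c = 55 − 18 = 37, R_n = 172.8 kN/bolt. φR_n = 0.75 × (2×102.6 + 6×172.8) = 931.5 kN.
Tension yield (gross): A_g = 147×10 = 1470 mm². φR_n = 0.90 × 350 × 1470 = 463.1 kN.
Tension rupture (net): A_n = (147 − 2×20)×10 = 1070 mm² (U = 1.0, A_e = A_n). φR_n = 0.75 × 450 × 1070 = 361.1 kN.
Governing: min(448.8, 931.5, 463.1, 361.1) = 361.1 kN → net-section rupture.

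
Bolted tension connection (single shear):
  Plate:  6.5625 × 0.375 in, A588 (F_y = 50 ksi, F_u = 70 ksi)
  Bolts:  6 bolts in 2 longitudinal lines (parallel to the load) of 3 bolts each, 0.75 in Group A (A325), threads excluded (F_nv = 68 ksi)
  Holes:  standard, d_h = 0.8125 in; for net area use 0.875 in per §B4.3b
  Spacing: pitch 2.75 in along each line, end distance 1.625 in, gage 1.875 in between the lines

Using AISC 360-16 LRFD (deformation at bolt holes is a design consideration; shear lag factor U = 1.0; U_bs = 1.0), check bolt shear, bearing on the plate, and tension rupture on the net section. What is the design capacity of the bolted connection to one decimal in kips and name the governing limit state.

94.7 kips (net-section rupture governs)

Bolt shear: A_b = π(0.75)²/4 = 0.44179 in². φR_n = 0.75 × 68 × 0.44179 × 6 × 1 = 135.2 kips.
Bearing (0.375 in plate, F_u = 70 ksi): end bolts L_c = 1.625 − 0.8125/2 = 1.21875, R_n = min(1.2×1.21875×0.375×70, 2.4×0.75×0.375×70) = 38.391 kips/bolt; interior L_c = 2.75 − 0.8125 = 1.9375, R_n = 47.25 kips/bolt. φR_n = 0.75 × (2×38.391 + 4×47.25) = 199.3 kips.
Tension rupture (net): A_n = (6.5625 − 2×0.875)×0.375 = 1.8047 in² (U = 1.0, A_e = A_n). φR_n = 0.75 × 70 × 1.8047 = 94.7 kips.
Governing: min(135.2, 199.3, 94.7) = 94.7 kips → net-section rupture.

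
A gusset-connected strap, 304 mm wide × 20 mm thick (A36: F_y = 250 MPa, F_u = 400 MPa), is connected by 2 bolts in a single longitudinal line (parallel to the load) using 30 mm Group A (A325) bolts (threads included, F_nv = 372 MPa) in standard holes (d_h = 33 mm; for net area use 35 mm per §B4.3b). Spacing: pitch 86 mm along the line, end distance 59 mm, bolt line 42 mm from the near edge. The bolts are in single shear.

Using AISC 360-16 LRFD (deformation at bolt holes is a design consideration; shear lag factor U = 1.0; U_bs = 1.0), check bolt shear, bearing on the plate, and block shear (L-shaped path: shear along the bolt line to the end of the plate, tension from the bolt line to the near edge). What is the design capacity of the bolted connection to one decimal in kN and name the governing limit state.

394.4 kN (bolt shear governs)

Bolt shear: A_b = π(30)²/4 = 706.86 mm². φR_n = 0.75 × 372 × 706.86 × 2 × 1 = 394.4 kN.
Bearing (20 mm plate, F_u = 400 MPa): end bolts L_c = 59 − 33/2 = 42.5, R_n = min(1.2×42.5×20×400, 2.4×30×20×400) = 408 kN/bolt; interior L_c = 86 − 33 = 53, R_n = 508.8 kN/bolt. φR_n = 0.75 × (1×408 + 1×508.8) = 687.6 kN.
Block shear: shear path 1×[59+1×86] = 1×145 mm, A_gv = 2900, A_nv = 1×(145 − 1.5×35)×20 = 1850 mm²; tension to near edge: (42 − 0.5×35)×20 = 490 mm². R_n = min(0.6×400×1850, 0.6×250×2900) + 1.0×400×490 = min(444, 435) + 196 = 631 kN. φR_n = 0.75 × 631 = 473.3 kN.
Governing: min(394.4, 687.6, 473.3) = 394.4 kN → bolt shear.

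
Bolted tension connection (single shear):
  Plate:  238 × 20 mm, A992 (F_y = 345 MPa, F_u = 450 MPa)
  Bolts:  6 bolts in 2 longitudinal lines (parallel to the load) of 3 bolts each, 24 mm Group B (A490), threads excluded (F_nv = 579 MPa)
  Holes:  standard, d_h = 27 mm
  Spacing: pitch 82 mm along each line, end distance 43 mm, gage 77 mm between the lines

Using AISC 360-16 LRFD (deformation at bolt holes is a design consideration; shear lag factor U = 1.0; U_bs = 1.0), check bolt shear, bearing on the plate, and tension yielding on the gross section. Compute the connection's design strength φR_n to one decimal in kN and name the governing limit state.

1178.7 kN (bolt shear governs)

Bolt shear: A_b = π(24)²/4 = 452.39 mm². φR_n = 0.75 × 579 × 452.39 × 6 × 1 = 1178.7 kN.
Bearing (20 mm plate, F_u = 450 MPa): end bolts L_c = 43 − 27/2 = 29.5, R_n = min(1.2×29.5×20×450, 2.4×24×20×450) = 318.6 kN/bolt; interior L_c = 82 − 27 = 55, R_n = 518.4 kN/bolt. φR_n = 0.75 × (2×318.6 + 4×518.4) = 2033.1 kN.
Tension yield (gross): A_g = 238×20 = 4760 mm². φR_n = 0.90 × 345 × 4760 = 1478.0 kN.
Governing: min(1178.7, 2033.1, 1478.0) = 1178.7 kN → bolt shear.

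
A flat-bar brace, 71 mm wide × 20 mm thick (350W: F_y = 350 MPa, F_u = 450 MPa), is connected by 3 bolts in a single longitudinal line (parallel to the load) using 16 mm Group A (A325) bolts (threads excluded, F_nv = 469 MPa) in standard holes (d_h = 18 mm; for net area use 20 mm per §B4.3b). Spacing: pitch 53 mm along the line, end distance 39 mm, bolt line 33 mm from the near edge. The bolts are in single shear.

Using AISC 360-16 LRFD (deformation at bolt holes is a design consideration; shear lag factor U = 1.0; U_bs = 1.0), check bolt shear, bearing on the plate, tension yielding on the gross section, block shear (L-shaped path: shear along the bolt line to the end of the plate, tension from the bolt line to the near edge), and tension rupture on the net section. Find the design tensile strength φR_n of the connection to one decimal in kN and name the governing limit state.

Bolt shear: A_b = π(16)²/4 = 201.06 mm². φR_n = 0.75 × 469 × 201.06 × 3 × 1 = 212.2 kN.
Bearing (20 mm plate, F_u = 450 MPa): end bolts L_c = 39 − 18/2 = 30, R_n = min(1.2×30×20×450, 2.4×16×20×450) = 324 kN/bolt; interior L_c = 53 − 18 = 35, R_n = 345.6 kN/bolt. φR_n = 0.75 × (1×324 + 2×345.6) = 761.4 kN.
Tension yield (gross): A_g = 71×20 = 1420 mm². φR_n = 0.90 × 350 × 1420 = 447.3 kN.
Block shear: shear path 1×[39+2×53] = 1×145 mm, A_gv = 2900, A_nv = 1×(145 − 2.5×20)×20 = 1900 mm²; tension to near edge: (33 − 0.5×20)×20 = 460 mm². R_n = min(0.6×450×1900, 0.6×350×2900) + 1.0×450×460 = min(513, 609) + 207 = 720 kN. φR_n = 0.75 × 720 = 540.0 kN.
Tension rupture (net): A_n = (71 − 1×20)×20 = 1020 mm² (U = 1.0, A_e = A_n). φR_n = 0.75 × 450 × 1020 = 344.3 kN.
Governing: min(212.2, 761.4, 447.3, 540.0, 344.3) = 212.2 kN → bolt shear.

212.2 kN (bolt shear governs)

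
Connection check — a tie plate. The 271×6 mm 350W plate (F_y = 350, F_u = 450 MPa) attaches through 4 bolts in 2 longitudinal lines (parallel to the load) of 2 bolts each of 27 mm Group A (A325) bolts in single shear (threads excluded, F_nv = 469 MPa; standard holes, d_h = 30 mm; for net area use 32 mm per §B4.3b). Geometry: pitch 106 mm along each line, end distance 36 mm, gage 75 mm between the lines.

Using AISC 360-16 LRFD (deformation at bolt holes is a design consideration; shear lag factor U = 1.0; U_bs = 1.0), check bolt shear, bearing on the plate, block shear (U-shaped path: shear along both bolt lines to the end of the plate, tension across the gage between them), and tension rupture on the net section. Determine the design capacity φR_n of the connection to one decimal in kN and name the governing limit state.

Bolt shear: A_b = π(27)²/4 = 572.56 mm². φR_n = 0.75 × 469 × 572.56 × 4 × 1 = 805.6 kN.
Bearing (6 mm plate, F_u = 450 MPa): end bolts L_c = 36 − 30/2 = 21, R_n = min(1.2×21×6×450, 2.4×27×6×450) = 68.04 kN/bolt; interior L_c = 106 − 30 = 76, R_n = 174.96 kN/bolt. φR_n = 0.75 × (2×68.04 + 2×174.96) = 364.5 kN.
Block shear: shear path 2×[36+1×106] = 2×142 mm, A_gv = 1704, A_nv = 2×(142 − 1.5×32)×6 = 1128 mm²; tension across gage: (75 − 1×32)×6 = 258 mm². R_n = min(0.6×450×1128, 0.6×350×1704) + 1.0×450×258 = min(304.56, 357.84) + 116.1 = 420.66 kN. φR_n = 0.75 × 420.66 = 315.5 kN.
Tension rupture (net): A_n = (271 − 2×32)×6 = 1242 mm² (U = 1.0, A_e = A_n). φR_n = 0.75 × 450 × 1242 = 419.2 kN.
Governing: min(805.6, 364.5, 315.5, 419.2) = 315.5 kN → block shear.

315.5 kN (block shear governs)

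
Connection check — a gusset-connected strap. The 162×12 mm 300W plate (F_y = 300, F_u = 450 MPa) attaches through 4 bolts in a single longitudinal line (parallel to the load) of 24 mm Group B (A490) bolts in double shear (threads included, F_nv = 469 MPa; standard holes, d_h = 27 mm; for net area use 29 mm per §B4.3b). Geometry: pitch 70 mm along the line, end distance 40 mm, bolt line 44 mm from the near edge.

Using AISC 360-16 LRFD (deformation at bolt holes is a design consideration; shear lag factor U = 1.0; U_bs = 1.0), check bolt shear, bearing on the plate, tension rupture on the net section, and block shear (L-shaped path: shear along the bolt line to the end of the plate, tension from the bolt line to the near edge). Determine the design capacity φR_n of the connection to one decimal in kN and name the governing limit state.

Bolt shear: A_b = π(24)²/4 = 452.39 mm². φR_n = 0.75 × 469 × 452.39 × 4 × 2 = 1273.0 kN.
Bearing (12 mm plate, F_u = 450 MPa): end bolts L_c = 40 − 27/2 = 26.5, R_n = min(1.2×26.5×12×450, 2.4×24×12×450) = 171.72 kN/bolt; interior L_c = 70 − 27 = 43, R_n = 278.64 kN/bolt. φR_n = 0.75 × (1×171.72 + 3×278.64) = 755.7 kN.
Tension rupture (net): A_n = (162 − 1×29)×12 = 1596 mm² (U = 1.0, A_e = A_n). φR_n = 0.75 × 450 × 1596 = 538.7 kN.
Block shear: shear path 1×[40+3×70] = 1×250 mm, A_gv = 3000, A_nv = 1×(250 − 3.5×29)×12 = 1782 mm²; tension to near edge: (44 − 0.5×29)×12 = 354 mm². R_n = min(0.6×450×1782, 0.6×300×3000) + 1.0×450×354 = min(481.14, 540) + 159.3 = 640.44 kN. φR_n = 0.75 × 640.44 = 480.3 kN.
Governing: min(1273.0, 755.7, 538.7, 480.3) = 480.3 kN → block shear.

480.3 kN (block shear governs)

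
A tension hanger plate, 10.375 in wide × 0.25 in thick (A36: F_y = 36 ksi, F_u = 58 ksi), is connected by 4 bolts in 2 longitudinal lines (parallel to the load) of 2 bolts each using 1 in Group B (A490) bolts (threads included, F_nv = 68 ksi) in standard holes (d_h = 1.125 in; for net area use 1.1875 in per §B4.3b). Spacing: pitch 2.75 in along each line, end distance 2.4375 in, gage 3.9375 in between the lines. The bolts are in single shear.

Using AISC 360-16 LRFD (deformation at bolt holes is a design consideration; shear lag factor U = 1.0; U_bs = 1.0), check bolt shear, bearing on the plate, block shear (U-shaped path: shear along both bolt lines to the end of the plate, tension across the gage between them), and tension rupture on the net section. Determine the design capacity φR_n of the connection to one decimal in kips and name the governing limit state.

Bolt shear: A_b = π(1)²/4 = 0.7854 in². φR_n = 0.75 × 68 × 0.7854 × 4 × 1 = 160.2 kips.
Bearing (0.25 in plate, F_u = 58 ksi): end bolts L_c = 2.4375 − 1.125/2 = 1.875, R_n = min(1.2×1.875×0.25×58, 2.4×1×0.25×58) = 32.625 kips/bolt; interior L_c = 2.75 − 1.125 = 1.625, R_n = 28.275 kips/bolt. φR_n = 0.75 × (2×32.625 + 2×28.275) = 91.4 kips.
Block shear: shear path 2×[2.4375+1×2.75] = 2×5.1875 in, A_gv = 2.5938, A_nv = 2×(5.1875 − 1.5×1.1875)×0.25 = 1.7031 in²; tension across gage: (3.9375 − 1×1.1875)×0.25 = 0.6875 in². R_n = min(0.6×58×1.7031, 0.6×36×2.5938) + 1.0×58×0.6875 = min(59.268, 56.026) + 39.875 = 95.901 kips. φR_n = 0.75 × 95.901 = 71.9 kips.
Tension rupture (net): A_n = (10.375 − 2×1.1875)×0.25 = 2 in² (U = 1.0, A_e = A_n). φR_n = 0.75 × 58 × 2 = 87.0 kips.
Governing: min(160.2, 91.4, 71.9, 87.0) = 71.9 kips → block shear.

71.9 kips (block shear governs)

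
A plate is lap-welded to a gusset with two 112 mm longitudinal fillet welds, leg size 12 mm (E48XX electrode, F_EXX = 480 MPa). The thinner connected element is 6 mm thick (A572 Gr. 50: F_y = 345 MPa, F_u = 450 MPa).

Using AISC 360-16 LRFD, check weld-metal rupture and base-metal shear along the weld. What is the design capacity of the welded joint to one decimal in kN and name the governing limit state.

272.2 kN (base-metal shear governs)

Weld metal: throat = 0.707×12 = 8.484 mm, L = 2×112 = 224 mm. φR_n = 0.75 × 0.6 × 480 × 8.484 × 224 = 410.5 kN.
Base metal shear (6 mm plate): yield φR_n = 1.0×0.6×345×6×224 = 278.2 kN; rupture φR_n = 0.75×0.6×450×6×224 = 272.2 kN; take 272.2 kN (rupture).
Governing: min(410.5, 272.2) = 272.2 kN → base-metal shear.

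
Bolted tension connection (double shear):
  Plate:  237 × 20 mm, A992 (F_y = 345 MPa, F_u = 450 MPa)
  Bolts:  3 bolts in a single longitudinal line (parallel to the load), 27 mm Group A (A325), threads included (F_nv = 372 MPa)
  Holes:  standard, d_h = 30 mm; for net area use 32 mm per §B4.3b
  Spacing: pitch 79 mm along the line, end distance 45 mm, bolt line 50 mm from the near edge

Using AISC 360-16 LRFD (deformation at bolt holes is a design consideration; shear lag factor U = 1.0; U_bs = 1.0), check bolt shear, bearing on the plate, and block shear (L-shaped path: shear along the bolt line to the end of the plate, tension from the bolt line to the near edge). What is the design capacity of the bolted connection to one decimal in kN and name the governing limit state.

727.7 kN (block shear governs)

Bolt shear: A_b = π(27)²/4 = 572.56 mm². φR_n = 0.75 × 372 × 572.56 × 3 × 2 = 958.5 kN.
Bearing (20 mm plate, F_u = 450 MPa): end bolts L_c = 45 − 30/2 = 30, R_n = min(1.2×30×20×450, 2.4×27×20×450) = 324 kN/bolt; interior L_c = 79 − 30 = 49, R_n = 529.2 kN/bolt. φR_n = 0.75 × (1×324 + 2×529.2) = 1036.8 kN.
Block shear: shear path 1×[45+2×79] = 1×203 mm, A_gv = 4060, A_nv = 1×(203 − 2.5×32)×20 = 2460 mm²; tension to near edge: (50 − 0.5×32)×20 = 680 mm². R_n = min(0.6×450×2460, 0.6×345×4060) + 1.0×450×680 = min(664.2, 840.42) + 306 = 970.2 kN. φR_n = 0.75 × 970.2 = 727.7 kN.
Governing: min(958.5, 1036.8, 727.7) = 727.7 kN → block shear.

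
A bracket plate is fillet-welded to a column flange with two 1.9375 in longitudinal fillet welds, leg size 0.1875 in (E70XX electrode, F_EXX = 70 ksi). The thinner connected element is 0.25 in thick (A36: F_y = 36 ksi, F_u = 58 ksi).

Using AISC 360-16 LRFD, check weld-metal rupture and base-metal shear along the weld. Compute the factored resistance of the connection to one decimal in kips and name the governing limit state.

16.2 kips (weld metal governs)

Weld metal: throat = 0.707×0.1875 = 0.13256 in, L = 2×1.9375 = 3.875 in. φR_n = 0.75 × 0.6 × 70 × 0.13256 × 3.875 = 16.2 kips.
Base metal shear (0.25 in plate): yield φR_n = 1.0×0.6×36×0.25×3.875 = 20.9 kips; rupture φR_n = 0.75×0.6×58×0.25×3.875 = 25.3 kips; take 20.9 kips (yield).
Governing: min(16.2, 20.9) = 16.2 kips → weld metal.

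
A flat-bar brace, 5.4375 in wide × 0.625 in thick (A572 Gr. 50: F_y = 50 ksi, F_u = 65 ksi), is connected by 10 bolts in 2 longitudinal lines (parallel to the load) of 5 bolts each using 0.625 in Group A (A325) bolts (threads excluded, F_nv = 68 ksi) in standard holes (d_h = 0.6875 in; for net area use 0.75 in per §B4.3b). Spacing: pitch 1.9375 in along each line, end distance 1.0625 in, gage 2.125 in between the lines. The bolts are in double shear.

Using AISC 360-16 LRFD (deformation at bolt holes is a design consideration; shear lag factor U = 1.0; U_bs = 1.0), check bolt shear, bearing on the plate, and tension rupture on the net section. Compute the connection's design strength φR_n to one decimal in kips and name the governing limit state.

Bolt shear: A_b = π(0.625)²/4 = 0.3068 in². φR_n = 0.75 × 68 × 0.3068 × 10 × 2 = 312.9 kips.
Bearing (0.625 in plate, F_u = 65 ksi): end bolts L_c = 1.0625 − 0.6875/2 = 0.71875, R_n = min(1.2×0.71875×0.625×65, 2.4×0.625×0.625×65) = 35.039 kips/bolt; interior L_c = 1.9375 − 0.6875 = 1.25, R_n = 60.938 kips/bolt. φR_n = 0.75 × (2×35.039 + 8×60.938) = 418.2 kips.
Tension rupture (net): A_n = (5.4375 − 2×0.75)×0.625 = 2.4609 in² (U = 1.0, A_e = A_n). φR_n = 0.75 × 65 × 2.4609 = 120.0 kips.
Governing: min(312.9, 418.2, 120.0) = 120.0 kips → net-section rupture.

120.0 kips (net-section rupture governs)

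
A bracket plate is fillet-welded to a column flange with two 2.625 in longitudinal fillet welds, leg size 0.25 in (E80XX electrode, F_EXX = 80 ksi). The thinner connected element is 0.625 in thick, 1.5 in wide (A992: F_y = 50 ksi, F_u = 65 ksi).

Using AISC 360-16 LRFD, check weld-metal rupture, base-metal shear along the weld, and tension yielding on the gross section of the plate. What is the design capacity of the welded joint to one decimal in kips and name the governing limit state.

33.4 kips (weld metal governs)

Weld metal: throat = 0.707×0.25 = 0.17675 in, L = 2×2.625 = 5.25 in. φR_n = 0.75 × 0.6 × 80 × 0.17675 × 5.25 = 33.4 kips.
Base metal shear (0.625 in plate): yield φR_n = 1.0×0.6×50×0.625×5.25 = 98.4 kips; rupture φR_n = 0.75×0.6×65×0.625×5.25 = 96.0 kips; take 96.0 kips (rupture).
Tension yield (gross): A_g = 1.5×0.625 = 0.9375 in². φR_n = 0.90 × 50 × 0.9375 = 42.2 kips.
Governing: min(33.4, 96.0, 42.2) = 33.4 kips → weld metal.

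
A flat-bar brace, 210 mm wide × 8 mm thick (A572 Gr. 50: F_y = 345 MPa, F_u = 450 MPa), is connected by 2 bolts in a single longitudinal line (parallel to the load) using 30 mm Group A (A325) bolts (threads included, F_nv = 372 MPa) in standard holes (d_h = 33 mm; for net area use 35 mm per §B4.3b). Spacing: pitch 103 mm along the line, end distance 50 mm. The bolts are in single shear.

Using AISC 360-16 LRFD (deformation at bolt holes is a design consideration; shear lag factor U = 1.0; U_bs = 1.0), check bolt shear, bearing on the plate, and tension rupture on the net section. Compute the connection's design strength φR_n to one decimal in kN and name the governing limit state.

Bolt shear: A_b = π(30)²/4 = 706.86 mm². φR_n = 0.75 × 372 × 706.86 × 2 × 1 = 394.4 kN.
Bearing (8 mm plate, F_u = 450 MPa): end bolts L_c = 50 − 33/2 = 33.5, R_n = min(1.2×33.5×8×450, 2.4×30×8×450) = 144.72 kN/bolt; interior L_c = 103 − 33 = 70, R_n = 259.2 kN/bolt. φR_n = 0.75 × (1×144.72 + 1×259.2) = 302.9 kN.
Tension rupture (net): A_n = (210 − 1×35)×8 = 1400 mm² (U = 1.0, A_e = A_n). φR_n = 0.75 × 450 × 1400 = 472.5 kN.
Governing: min(394.4, 302.9, 472.5) = 302.9 kN → bearing.

302.9 kN (bearing governs)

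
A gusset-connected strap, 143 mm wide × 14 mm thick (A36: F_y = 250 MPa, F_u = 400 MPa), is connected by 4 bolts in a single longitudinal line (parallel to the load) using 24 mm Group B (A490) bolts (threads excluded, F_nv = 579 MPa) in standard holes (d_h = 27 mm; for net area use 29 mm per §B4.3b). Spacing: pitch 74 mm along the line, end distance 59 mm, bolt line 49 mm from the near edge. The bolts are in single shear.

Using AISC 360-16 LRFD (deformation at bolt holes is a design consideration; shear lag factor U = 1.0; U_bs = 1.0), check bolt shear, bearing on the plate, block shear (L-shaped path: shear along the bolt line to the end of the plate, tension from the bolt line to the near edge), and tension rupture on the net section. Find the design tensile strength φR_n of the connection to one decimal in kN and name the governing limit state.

478.8 kN (net-section rupture governs)

Bolt shear: A_b = π(24)²/4 = 452.39 mm². φR_n = 0.75 × 579 × 452.39 × 4 × 1 = 785.8 kN.
Bearing (14 mm plate, F_u = 400 MPa): end bolts L_c = 59 − 27/2 = 45.5, R_n = min(1.2×45.5×14×400, 2.4×24×14×400) = 305.76 kN/bolt; interior L_c = 74 − 27 = 47, R_n = 315.84 kN/bolt. φR_n = 0.75 × (1×305.76 + 3×315.84) = 940.0 kN.
Block shear: shear path 1×[59+3×74] = 1×281 mm, A_gv = 3934, A_nv = 1×(281 − 3.5×29)×14 = 2513 mm²; tension to near edge: (49 − 0.5×29)×14 = 483 mm². R_n = min(0.6×400×2513, 0.6×250×3934) + 1.0×400×483 = min(603.12, 590.1) + 193.2 = 783.3 kN. φR_n = 0.75 × 783.3 = 587.5 kN.
Tension rupture (net): A_n = (143 − 1×29)×14 = 1596 mm² (U = 1.0, A_e = A_n). φR_n = 0.75 × 400 × 1596 = 478.8 kN.
Governing: min(785.8, 940.0, 587.5, 478.8) = 478.8 kN → net-section rupture.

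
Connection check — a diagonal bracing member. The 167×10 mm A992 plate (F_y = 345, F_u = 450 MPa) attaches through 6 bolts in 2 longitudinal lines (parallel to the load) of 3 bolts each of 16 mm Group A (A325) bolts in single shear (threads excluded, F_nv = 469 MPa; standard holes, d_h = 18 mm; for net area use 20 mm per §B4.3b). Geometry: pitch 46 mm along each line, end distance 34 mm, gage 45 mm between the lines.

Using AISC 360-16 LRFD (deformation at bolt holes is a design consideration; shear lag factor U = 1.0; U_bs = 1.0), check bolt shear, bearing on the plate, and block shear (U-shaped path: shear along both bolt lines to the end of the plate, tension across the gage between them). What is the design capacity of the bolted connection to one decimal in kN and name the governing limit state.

Bolt shear: A_b = π(16)²/4 = 201.06 mm². φR_n = 0.75 × 469 × 201.06 × 6 × 1 = 424.3 kN.
Bearing (10 mm plate, F_u = 450 MPa): end bolts L_c = 34 − 18/2 = 25, R_n = min(1.2×25×10×450, 2.4×16×10×450) = 135 kN/bolt; interior L_c = 46 − 18 = 28, R_n = 151.2 kN/bolt. φR_n = 0.75 × (2×135 + 4×151.2) = 656.1 kN.
Block shear: shear path 2×[34+2×46] = 2×126 mm, A_gv = 2520, A_nv = 2×(126 − 2.5×20)×10 = 1520 mm²; tension across gage: (45 − 1×20)×10 = 250 mm². R_n = min(0.6×450×1520, 0.6×345×2520) + 1.0×450×250 = min(410.4, 521.64) + 112.5 = 522.9 kN. φR_n = 0.75 × 522.9 = 392.2 kN.
Governing: min(424.3, 656.1, 392.2) = 392.2 kN → block shear.

392.2 kN (block shear governs)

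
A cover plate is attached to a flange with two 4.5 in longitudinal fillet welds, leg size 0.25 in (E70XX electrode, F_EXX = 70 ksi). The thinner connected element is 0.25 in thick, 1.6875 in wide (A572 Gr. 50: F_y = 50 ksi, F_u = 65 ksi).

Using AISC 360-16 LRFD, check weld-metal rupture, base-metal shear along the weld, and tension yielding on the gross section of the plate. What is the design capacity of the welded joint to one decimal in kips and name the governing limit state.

Weld metal: throat = 0.707×0.25 = 0.17675 in, L = 2×4.5 = 9 in. φR_n = 0.75 × 0.6 × 70 × 0.17675 × 9 = 50.1 kips.
Base metal shear (0.25 in plate): yield φR_n = 1.0×0.6×50×0.25×9 = 67.5 kips; rupture φR_n = 0.75×0.6×65×0.25×9 = 65.8 kips; take 65.8 kips (rupture).
Tension yield (gross): A_g = 1.6875×0.25 = 0.42188 in². φR_n = 0.90 × 50 × 0.42188 = 19.0 kips.
Governing: min(50.1, 65.8, 19.0) = 19.0 kips → gross-section yield.

19.0 kips (gross-section yield governs)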